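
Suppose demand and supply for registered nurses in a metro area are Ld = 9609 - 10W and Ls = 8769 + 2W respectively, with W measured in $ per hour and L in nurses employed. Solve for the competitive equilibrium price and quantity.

W* = 70, L* = 8909

The market clears where 9609 - 10W = 8769 + 2W. Rearranging, 12W = 840, hence W* = 70.
Then L* = 9609 - 10(70) = 8909.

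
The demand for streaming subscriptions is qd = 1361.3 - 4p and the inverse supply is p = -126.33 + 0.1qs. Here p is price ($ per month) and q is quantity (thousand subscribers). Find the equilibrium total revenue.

Total revenue = 9333.1

Rewriting in direct form: qs = 1263.3 + 10p.
The market clears where 1361.3 - 4p = 1263.3 + 10p. Rearranging, 14p = 98, hence p* = 7.
Plugging p* into demand: q* = 1361.3 - 4(7) = 1333.3.
Total revenue = p* × q* = 7 × 1333.3 = 9333.1.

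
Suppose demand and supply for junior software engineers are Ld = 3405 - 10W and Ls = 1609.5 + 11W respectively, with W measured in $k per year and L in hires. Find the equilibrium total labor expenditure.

Set Ld = Ls: 3405 - 10W = 1609.5 + 11W, so 1795.5 = 21W and W* = 85.5.
From the demand curve, L* = 3405 - 10(85.5) = 2550.
Total labor expenditure = W* × L* = 85.5 × 2550 = 218025.

Total labor expenditure = 218025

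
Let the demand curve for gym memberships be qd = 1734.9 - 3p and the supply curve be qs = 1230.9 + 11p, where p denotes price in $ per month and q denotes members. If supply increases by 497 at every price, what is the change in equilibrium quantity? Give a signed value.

Δq = 106.5

The market clears where 1734.9 - 3p = 1230.9 + 11p. Rearranging, 14p = 504, hence p* = 36.
Substitute back: q* = 1734.9 - 3(36) = 1626.9.
After the shift, supply is qs = 1727.9 + 11p.
Re-solving, 14p = 7 gives p = 0.5 and q = 1733.4.
Δq = 1733.4 - 1626.9 = 106.5.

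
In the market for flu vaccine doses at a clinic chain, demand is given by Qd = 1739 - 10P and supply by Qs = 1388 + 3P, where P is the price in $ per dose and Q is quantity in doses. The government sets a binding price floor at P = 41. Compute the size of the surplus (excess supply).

Evaluating both curves at the floor price 41 gives Qd = 1329, Qs = 1511.
Surplus = Qs - Qd = 1511 - 1329 = 182.

Surplus = 182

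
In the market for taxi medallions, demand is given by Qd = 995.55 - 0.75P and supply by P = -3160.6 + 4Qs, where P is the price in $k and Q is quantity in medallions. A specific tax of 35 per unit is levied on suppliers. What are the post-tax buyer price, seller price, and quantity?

P_b = 214.15, P_s = 179.15, Q = 834.9375

Rewriting in direct form: Qs = 790.15 + 0.25P.
The tax drives a wedge P_b - P_s = 35. Substituting P_s = P_b - 35 into supply: Qs = 781.4 + 0.25P_b.
Equate demand and the shifted supply: 995.55 - 0.75P_b = 781.4 + 0.25P_b, giving P_b = 214.15, so P_b = 214.15.
Then P_s = 214.15 - 35 = 179.15 and Q = 995.55 - 0.75(214.15) = 834.9375.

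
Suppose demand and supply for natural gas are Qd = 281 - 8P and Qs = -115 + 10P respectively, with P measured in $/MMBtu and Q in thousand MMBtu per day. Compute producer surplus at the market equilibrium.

Producer surplus = 551.25

Set Qd = Qs: 281 - 8P = -115 + 10P, so 396 = 18P and P* = 22.
Then Q* = 281 - 8(22) = 105.
Supply choke price (Qs = 0): P = 11.5. Producer surplus = ½ × (22 - 11.5) × 105 = 551.25.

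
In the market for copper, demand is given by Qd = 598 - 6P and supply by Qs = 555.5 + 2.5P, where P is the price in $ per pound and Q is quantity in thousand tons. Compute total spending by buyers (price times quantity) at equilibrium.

Total spending by buyers = 2840

Equating demand and supply, 598 - 6P = 555.5 + 2.5P gives 8.5P = 42.5, so P* = 5.
Plugging P* into demand: Q* = 598 - 6(5) = 568.
Total spending by buyers = P* × Q* = 5 × 568 = 2840.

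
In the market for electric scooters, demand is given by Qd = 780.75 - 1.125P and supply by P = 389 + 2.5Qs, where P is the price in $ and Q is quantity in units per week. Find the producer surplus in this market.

Producer surplus = 10125

Solving each curve for Q: Qs = -155.6 + 0.4P.
Equating demand and supply, 780.75 - 1.125P = -155.6 + 0.4P gives 1.525P = 936.35, so P* = 614.
From the demand curve, Q* = 780.75 - 1.125(614) = 90.
Supply choke price (Qs = 0): P = 389. Producer surplus = ½ × (614 - 389) × 90 = 10125.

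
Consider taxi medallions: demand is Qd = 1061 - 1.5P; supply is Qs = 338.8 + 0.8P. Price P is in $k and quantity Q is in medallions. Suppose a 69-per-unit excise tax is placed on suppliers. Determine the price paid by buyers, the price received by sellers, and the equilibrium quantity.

The tax drives a wedge P_b - P_s = 69. Substituting P_s = P_b - 69 into supply: Qs = 283.6 + 0.8P_b.
Market clearing requires 1061 - 1.5P_b = 283.6 + 0.8P_b; hence 777.4 = 2.3P_b and P_b = 338.
Then P_s = 338 - 69 = 269 and Q = 1061 - 1.5(338) = 554.

P_b = 338, P_s = 269, Q = 554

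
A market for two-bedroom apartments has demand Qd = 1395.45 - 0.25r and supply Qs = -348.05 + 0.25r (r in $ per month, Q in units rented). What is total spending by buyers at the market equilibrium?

Set Qd = Qs: 1395.45 - 0.25r = -348.05 + 0.25r, so 1743.5 = 0.5r and r* = 3487.
Plugging r* into demand: Q* = 1395.45 - 0.25(3487) = 523.7.
Total spending by buyers = r* × Q* = 3487 × 523.7 = 1826141.9.

Total spending by buyers = 1826141.9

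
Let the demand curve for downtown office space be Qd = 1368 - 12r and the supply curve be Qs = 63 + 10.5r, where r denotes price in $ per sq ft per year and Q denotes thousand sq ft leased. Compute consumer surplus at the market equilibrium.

Consumer surplus = 18816

Set Qd = Qs: 1368 - 12r = 63 + 10.5r, so 1305 = 22.5r and r* = 58.
Substitute back: Q* = 1368 - 12(58) = 672.
Demand choke price (Qd = 0): r = 1368/12 = 114. Consumer surplus = ½ × (114 - 58) × 672 = 18816.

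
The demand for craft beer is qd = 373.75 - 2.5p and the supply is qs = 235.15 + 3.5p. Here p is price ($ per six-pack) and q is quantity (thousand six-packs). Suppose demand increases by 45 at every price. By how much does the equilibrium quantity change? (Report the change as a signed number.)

Equating demand and supply, 373.75 - 2.5p = 235.15 + 3.5p gives 6p = 138.6, so p* = 23.1.
Then q* = 373.75 - 2.5(23.1) = 316.
After the shift, demand is qd = 418.75 - 2.5p.
The new intersection has 183.6 = 6p, i.e. p = 30.6, q = 342.25.
Δq = 342.25 - 316 = 26.25.

Δq = 26.25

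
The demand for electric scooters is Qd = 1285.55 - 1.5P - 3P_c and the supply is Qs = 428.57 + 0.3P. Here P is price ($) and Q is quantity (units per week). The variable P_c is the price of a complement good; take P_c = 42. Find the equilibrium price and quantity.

P* = 406.1, Q* = 550.4

With P_c = 42, demand is Qd = 1159.55 - 1.5P.
Equating demand and supply, 1159.55 - 1.5P = 428.57 + 0.3P gives 1.8P = 730.98, so P* = 406.1.
Then Q* = 1159.55 - 1.5(406.1) = 550.4.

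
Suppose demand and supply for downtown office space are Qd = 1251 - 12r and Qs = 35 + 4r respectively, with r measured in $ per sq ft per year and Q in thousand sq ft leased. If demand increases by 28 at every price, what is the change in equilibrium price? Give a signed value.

Δr = 1.75

The market clears where 1251 - 12r = 35 + 4r. Rearranging, 16r = 1216, hence r* = 76.
Then Q* = 1251 - 12(76) = 339.
After the shift, demand is Qd = 1279 - 12r.
Re-solving, 16r = 1244 gives r = 77.75 and Q = 346.
Δr = 77.75 - 76 = 1.75.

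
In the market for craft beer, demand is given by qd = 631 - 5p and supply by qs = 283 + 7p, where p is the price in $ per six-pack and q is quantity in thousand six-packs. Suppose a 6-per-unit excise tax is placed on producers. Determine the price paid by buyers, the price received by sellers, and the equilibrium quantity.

With a tax of 6 on producers, they supply based on the net price p_s = p_b - 6, so qs = 241 + 7p_b.
Set qd = qs: 631 - 5p_b = 241 + 7p_b, so 390 = 12p_b and p_b = 32.5.
So p_s = 26.5 and the quantity traded is q = 631 - 5(32.5) = 468.5.

p_b = 32.5, p_s = 26.5, q = 468.5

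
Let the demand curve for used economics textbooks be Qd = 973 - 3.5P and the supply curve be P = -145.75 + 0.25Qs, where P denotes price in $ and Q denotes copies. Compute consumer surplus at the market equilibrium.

Consumer surplus = 89383

In direct form, Qs = 583 + 4P.
Set Qd = Qs: 973 - 3.5P = 583 + 4P, so 390 = 7.5P and P* = 52.
Plugging P* into demand: Q* = 973 - 3.5(52) = 791.
Demand choke price (Qd = 0): P = 973/3.5 = 278. Consumer surplus = ½ × (278 - 52) × 791 = 89383.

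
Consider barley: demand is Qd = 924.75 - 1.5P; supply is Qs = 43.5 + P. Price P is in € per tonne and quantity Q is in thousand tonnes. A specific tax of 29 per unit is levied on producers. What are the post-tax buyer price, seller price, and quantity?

Producers keep P_s = P_b - 29 per unit, so supply in terms of the buyer price is Qs = 14.5 + P_b.
Equate demand and the shifted supply: 924.75 - 1.5P_b = 14.5 + P_b, giving 2.5P_b = 910.25, so P_b = 364.1.
Then P_s = 364.1 - 29 = 335.1 and Q = 924.75 - 1.5(364.1) = 378.6.

P_b = 364.1, P_s = 335.1, Q = 378.6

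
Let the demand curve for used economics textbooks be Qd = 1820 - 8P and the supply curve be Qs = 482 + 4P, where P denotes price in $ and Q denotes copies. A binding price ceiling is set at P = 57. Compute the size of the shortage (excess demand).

Evaluating both curves at the ceiling price 57 gives Qd = 1364, Qs = 710.
Shortage = Qd - Qs = 1364 - 710 = 654.

Shortage = 654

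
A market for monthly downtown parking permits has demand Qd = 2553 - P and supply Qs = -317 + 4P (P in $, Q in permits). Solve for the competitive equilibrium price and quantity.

At equilibrium Qd = Qs, so 2553 - P = -317 + 4P; collecting terms, 2870 = 5P and P* = 574.
Then Q* = 2553 - 574 = 1979.

P* = 574, Q* = 1979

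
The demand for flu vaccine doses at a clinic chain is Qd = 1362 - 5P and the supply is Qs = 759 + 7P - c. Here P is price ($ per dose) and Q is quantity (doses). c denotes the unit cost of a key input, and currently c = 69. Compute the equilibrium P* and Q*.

With c = 69, supply is Qs = 690 + 7P.
The market clears where 1362 - 5P = 690 + 7P. Rearranging, 12P = 672, hence P* = 56.
From the demand curve, Q* = 1362 - 5(56) = 1082.

P* = 56, Q* = 1082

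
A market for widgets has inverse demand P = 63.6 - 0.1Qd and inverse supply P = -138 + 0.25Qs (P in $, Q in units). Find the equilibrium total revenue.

Rewriting in direct form: Qd = 636 - 10P and Qs = 552 + 4P.
Set Qd = Qs: 636 - 10P = 552 + 4P, so 84 = 14P and P* = 6.
Substitute back: Q* = 636 - 10(6) = 576.
Total revenue = P* × Q* = 6 × 576 = 3456.

Total revenue = 3456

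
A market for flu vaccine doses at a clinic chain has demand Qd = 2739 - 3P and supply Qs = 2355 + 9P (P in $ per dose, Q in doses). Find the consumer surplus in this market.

Consumer surplus = 1164241.5

Set Qd = Qs: 2739 - 3P = 2355 + 9P, so 384 = 12P and P* = 32.
Then Q* = 2739 - 3(32) = 2643.
Demand choke price (Qd = 0): P = 2739/3 = 913. Consumer surplus = ½ × (913 - 32) × 2643 = 1164241.5.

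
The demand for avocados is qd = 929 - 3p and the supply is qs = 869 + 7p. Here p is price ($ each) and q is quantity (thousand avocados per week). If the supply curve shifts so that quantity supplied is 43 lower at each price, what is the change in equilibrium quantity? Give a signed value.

Δq = -12.9

Equating demand and supply, 929 - 3p = 869 + 7p gives 10p = 60, so p* = 6.
Plugging p* into demand: q* = 929 - 3(6) = 911.
After the shift, supply is qs = 826 + 7p.
Re-solving, 10p = 103 gives p = 10.3 and q = 898.1.
Δq = 898.1 - 911 = -12.9.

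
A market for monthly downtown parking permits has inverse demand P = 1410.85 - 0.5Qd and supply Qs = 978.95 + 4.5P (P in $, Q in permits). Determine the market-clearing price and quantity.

In direct form, Qd = 2821.7 - 2P.
The market clears where 2821.7 - 2P = 978.95 + 4.5P. Rearranging, 6.5P = 1842.75, hence P* = 283.5.
Then Q* = 2821.7 - 2(283.5) = 2254.7.

P* = 283.5, Q* = 2254.7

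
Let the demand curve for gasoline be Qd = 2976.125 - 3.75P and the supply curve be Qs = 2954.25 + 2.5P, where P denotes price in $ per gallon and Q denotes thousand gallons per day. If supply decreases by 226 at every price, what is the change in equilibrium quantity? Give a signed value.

ΔQ = -135.6

Set Qd = Qs: 2976.125 - 3.75P = 2954.25 + 2.5P, so 21.875 = 6.25P and P* = 3.5.
Substitute back: Q* = 2976.125 - 3.75(3.5) = 2963.
After the shift, supply is Qs = 2728.25 + 2.5P.
New equilibrium: 247.875 = 6.25P, so P = 39.66 and Q = 2827.4.
ΔQ = 2827.4 - 2963 = -135.6.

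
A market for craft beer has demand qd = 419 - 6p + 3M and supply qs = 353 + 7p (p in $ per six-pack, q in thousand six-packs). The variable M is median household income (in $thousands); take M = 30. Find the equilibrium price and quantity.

p* = 12, q* = 437

With M = 30, demand is qd = 509 - 6p.
The market clears where 509 - 6p = 353 + 7p. Rearranging, 13p = 156, hence p* = 12.
Substitute back: q* = 509 - 6(12) = 437.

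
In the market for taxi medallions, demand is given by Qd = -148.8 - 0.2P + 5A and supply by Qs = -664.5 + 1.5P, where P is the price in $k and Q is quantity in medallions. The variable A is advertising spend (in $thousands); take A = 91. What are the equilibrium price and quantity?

P* = 571, Q* = 192

With A = 91, demand is Qd = 306.2 - 0.2P.
At equilibrium Qd = Qs, so 306.2 - 0.2P = -664.5 + 1.5P; collecting terms, 970.7 = 1.7P and P* = 571.
Then Q* = 306.2 - 0.2(571) = 192.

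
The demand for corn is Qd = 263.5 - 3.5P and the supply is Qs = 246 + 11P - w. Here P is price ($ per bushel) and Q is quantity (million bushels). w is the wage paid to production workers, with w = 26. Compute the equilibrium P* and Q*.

P* = 3, Q* = 253

With w = 26, supply is Qs = 220 + 11P.
Set Qd = Qs: 263.5 - 3.5P = 220 + 11P, so 43.5 = 14.5P and P* = 3.
Plugging P* into demand: Q* = 263.5 - 3.5(3) = 253.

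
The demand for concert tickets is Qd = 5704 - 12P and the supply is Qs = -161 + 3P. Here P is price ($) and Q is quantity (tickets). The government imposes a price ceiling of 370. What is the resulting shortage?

Shortage = 315

Evaluating both curves at the ceiling price 370 gives Qd = 1264, Qs = 949.
Shortage = Qd - Qs = 1264 - 949 = 315.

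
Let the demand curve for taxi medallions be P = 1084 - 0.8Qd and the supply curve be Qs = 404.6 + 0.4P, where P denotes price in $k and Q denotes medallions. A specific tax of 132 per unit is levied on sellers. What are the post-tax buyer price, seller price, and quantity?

P_b = 608, P_s = 476, Q = 595

In direct form, Qd = 1355 - 1.25P.
With a tax of 132 on sellers, they supply based on the net price P_s = P_b - 132, so Qs = 351.8 + 0.4P_b.
Set Qd = Qs: 1355 - 1.25P_b = 351.8 + 0.4P_b, so 1003.2 = 1.65P_b and P_b = 608.
So P_s = 476 and the quantity traded is Q = 1355 - 1.25(608) = 595.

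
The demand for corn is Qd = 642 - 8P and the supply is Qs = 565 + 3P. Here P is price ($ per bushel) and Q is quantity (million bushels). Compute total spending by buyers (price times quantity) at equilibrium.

Total spending by buyers = 4102

The market clears where 642 - 8P = 565 + 3P. Rearranging, 11P = 77, hence P* = 7.
Plugging P* into demand: Q* = 642 - 8(7) = 586.
Total spending by buyers = P* × Q* = 7 × 586 = 4102.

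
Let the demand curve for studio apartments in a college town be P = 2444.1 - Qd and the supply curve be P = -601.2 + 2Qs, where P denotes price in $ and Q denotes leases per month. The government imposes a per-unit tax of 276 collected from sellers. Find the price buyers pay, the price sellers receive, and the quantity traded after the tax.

Inverting to quantity form: Qd = 2444.1 - P and Qs = 300.6 + 0.5P.
With a tax of 276 on sellers, they supply based on the net price P_s = P_b - 276, so Qs = 162.6 + 0.5P_b.
Equate demand and the shifted supply: 2444.1 - P_b = 162.6 + 0.5P_b, giving 1.5P_b = 2281.5, so P_b = 1521.
So P_s = 1245 and the quantity traded is Q = 2444.1 - 1521 = 923.1.

P_b = 1521, P_s = 1245, Q = 923.1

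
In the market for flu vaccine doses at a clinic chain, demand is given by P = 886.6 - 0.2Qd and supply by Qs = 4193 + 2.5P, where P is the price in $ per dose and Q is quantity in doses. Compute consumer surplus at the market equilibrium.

Consumer surplus = 1825852.9

Solving each curve for Q: Qd = 4433 - 5P.
At equilibrium Qd = Qs, so 4433 - 5P = 4193 + 2.5P; collecting terms, 240 = 7.5P and P* = 32.
Substitute back: Q* = 4433 - 5(32) = 4273.
Demand choke price (Qd = 0): P = 4433/5 = 886.6. Consumer surplus = ½ × (886.6 - 32) × 4273 = 1825852.9.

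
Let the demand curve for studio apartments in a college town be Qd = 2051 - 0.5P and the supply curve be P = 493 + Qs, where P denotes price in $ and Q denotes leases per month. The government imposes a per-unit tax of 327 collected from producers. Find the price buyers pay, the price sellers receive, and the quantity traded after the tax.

Inverting to quantity form: Qs = -493 + P.
The tax drives a wedge P_b - P_s = 327. Substituting P_s = P_b - 327 into supply: Qs = -820 + P_b.
Set Qd = Qs: 2051 - 0.5P_b = -820 + P_b, so 2871 = 1.5P_b and P_b = 1914.
So P_s = 1587 and the quantity traded is Q = 2051 - 0.5(1914) = 1094.

P_b = 1914, P_s = 1587, Q = 1094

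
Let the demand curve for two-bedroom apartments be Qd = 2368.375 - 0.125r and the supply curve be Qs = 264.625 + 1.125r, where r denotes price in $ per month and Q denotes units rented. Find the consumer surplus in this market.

Consumer surplus = 18627856

At equilibrium Qd = Qs, so 2368.375 - 0.125r = 264.625 + 1.125r; collecting terms, 2103.75 = 1.25r and r* = 1683.
Substitute back: Q* = 2368.375 - 0.125(1683) = 2158.
Demand choke price (Qd = 0): r = 2368.375/0.125 = 18947. Consumer surplus = ½ × (18947 - 1683) × 2158 = 18627856.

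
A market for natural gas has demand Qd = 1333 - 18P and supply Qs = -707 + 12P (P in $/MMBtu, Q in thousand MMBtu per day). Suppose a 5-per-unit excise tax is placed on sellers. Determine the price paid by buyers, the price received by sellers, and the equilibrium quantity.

Sellers keep P_s = P_b - 5 per unit, so supply in terms of the buyer price is Qs = -767 + 12P_b.
Set Qd = Qs: 1333 - 18P_b = -767 + 12P_b, so 2100 = 30P_b and P_b = 70.
So P_s = 65 and the quantity traded is Q = 1333 - 18(70) = 73.

P_b = 70, P_s = 65, Q = 73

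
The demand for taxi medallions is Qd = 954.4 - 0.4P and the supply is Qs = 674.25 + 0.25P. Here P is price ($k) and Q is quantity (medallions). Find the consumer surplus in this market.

Consumer surplus = 764405

At equilibrium Qd = Qs, so 954.4 - 0.4P = 674.25 + 0.25P; collecting terms, 280.15 = 0.65P and P* = 431.
From the demand curve, Q* = 954.4 - 0.4(431) = 782.
Demand choke price (Qd = 0): P = 954.4/0.4 = 2386. Consumer surplus = ½ × (2386 - 431) × 782 = 764405.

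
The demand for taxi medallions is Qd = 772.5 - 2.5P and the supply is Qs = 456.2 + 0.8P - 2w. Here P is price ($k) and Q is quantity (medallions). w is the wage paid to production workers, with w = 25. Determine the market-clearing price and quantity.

P* = 111, Q* = 495

With w = 25, supply is Qs = 406.2 + 0.8P.
Equating demand and supply, 772.5 - 2.5P = 406.2 + 0.8P gives 3.3P = 366.3, so P* = 111.
Plugging P* into demand: Q* = 772.5 - 2.5(111) = 495.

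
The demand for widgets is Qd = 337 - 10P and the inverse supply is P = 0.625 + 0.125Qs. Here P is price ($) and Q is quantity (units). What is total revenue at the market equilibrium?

Total revenue = 2793

Rewriting in direct form: Qs = -5 + 8P.
The market clears where 337 - 10P = -5 + 8P. Rearranging, 18P = 342, hence P* = 19.
Then Q* = 337 - 10(19) = 147.
Total revenue = P* × Q* = 19 × 147 = 2793.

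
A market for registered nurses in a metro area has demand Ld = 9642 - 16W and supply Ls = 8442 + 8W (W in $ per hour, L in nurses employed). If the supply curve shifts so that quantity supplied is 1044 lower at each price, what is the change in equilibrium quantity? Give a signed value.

ΔL = -696

Set Ld = Ls: 9642 - 16W = 8442 + 8W, so 1200 = 24W and W* = 50.
Plugging W* into demand: L* = 9642 - 16(50) = 8842.
After the shift, supply is Ls = 7398 + 8W.
The new intersection has 2244 = 24W, i.e. W = 93.5, L = 8146.
ΔL = 8146 - 8842 = -696.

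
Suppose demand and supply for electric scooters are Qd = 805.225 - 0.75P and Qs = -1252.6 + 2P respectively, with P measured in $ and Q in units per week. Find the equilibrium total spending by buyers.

Total spending by buyers = 182585.2

Set Qd = Qs: 805.225 - 0.75P = -1252.6 + 2P, so 2057.825 = 2.75P and P* = 748.3.
From the demand curve, Q* = 805.225 - 0.75(748.3) = 244.
Total spending by buyers = P* × Q* = 748.3 × 244 = 182585.2.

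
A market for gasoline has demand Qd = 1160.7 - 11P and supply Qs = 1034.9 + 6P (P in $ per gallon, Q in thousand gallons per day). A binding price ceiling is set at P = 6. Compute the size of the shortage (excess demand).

Shortage = 23.8

Evaluating both curves at the ceiling price 6 gives Qd = 1094.7, Qs = 1070.9.
Shortage = Qd - Qs = 1094.7 - 1070.9 = 23.8.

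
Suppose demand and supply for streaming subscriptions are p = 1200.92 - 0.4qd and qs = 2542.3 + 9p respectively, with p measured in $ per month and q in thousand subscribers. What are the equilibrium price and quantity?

p* = 40, q* = 2902.3

Solving each curve for q: qd = 3002.3 - 2.5p.
Set qd = qs: 3002.3 - 2.5p = 2542.3 + 9p, so 460 = 11.5p and p* = 40.
Plugging p* into demand: q* = 3002.3 - 2.5(40) = 2902.3.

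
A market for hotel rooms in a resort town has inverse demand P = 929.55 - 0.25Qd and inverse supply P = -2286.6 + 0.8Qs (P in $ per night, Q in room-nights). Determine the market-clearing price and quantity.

P* = 163.8, Q* = 3063

Inverting to quantity form: Qd = 3718.2 - 4P and Qs = 2858.25 + 1.25P.
At equilibrium Qd = Qs, so 3718.2 - 4P = 2858.25 + 1.25P; collecting terms, 859.95 = 5.25P and P* = 163.8.
Plugging P* into demand: Q* = 3718.2 - 4(163.8) = 3063.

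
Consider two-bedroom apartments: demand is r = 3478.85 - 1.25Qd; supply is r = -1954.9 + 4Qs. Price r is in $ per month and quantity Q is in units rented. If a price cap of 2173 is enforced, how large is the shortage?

Rewriting in direct form: Qd = 2783.08 - 0.8r and Qs = 488.725 + 0.25r.
Evaluating both curves at the ceiling price 2173 gives Qd = 1044.68, Qs = 1031.975.
Shortage = Qd - Qs = 1044.68 - 1031.975 = 12.705.

Shortage = 12.705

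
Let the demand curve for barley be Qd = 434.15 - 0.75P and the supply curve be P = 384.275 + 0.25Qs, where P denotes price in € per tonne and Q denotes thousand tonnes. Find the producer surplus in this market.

Producer surplus = 1888.05125

Inverting to quantity form: Qs = -1537.1 + 4P.
Equating demand and supply, 434.15 - 0.75P = -1537.1 + 4P gives 4.75P = 1971.25, so P* = 415.
From the demand curve, Q* = 434.15 - 0.75(415) = 122.9.
Supply choke price (Qs = 0): P = 384.275. Producer surplus = ½ × (415 - 384.275) × 122.9 = 1888.05125.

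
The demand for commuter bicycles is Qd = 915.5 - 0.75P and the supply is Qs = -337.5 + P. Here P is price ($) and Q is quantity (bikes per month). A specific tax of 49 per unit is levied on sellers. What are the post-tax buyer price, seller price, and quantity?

P_b = 744, P_s = 695, Q = 357.5

With a tax of 49 on sellers, they supply based on the net price P_s = P_b - 49, so Qs = -386.5 + P_b.
Market clearing requires 915.5 - 0.75P_b = -386.5 + P_b; hence 1302 = 1.75P_b and P_b = 744.
So P_s = 695 and the quantity traded is Q = 915.5 - 0.75(744) = 357.5.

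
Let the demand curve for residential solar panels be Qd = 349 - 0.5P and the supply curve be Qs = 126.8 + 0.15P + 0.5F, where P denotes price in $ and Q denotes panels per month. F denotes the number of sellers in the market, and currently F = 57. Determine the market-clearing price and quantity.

P* = 298, Q* = 200

With F = 57, supply is Qs = 155.3 + 0.15P.
The market clears where 349 - 0.5P = 155.3 + 0.15P. Rearranging, 0.65P = 193.7, hence P* = 298.
From the demand curve, Q* = 349 - 0.5(298) = 200.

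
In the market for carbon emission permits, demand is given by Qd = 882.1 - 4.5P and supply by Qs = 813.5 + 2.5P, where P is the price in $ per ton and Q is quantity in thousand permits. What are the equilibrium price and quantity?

P* = 9.8, Q* = 838

Equating demand and supply, 882.1 - 4.5P = 813.5 + 2.5P gives 7P = 68.6, so P* = 9.8.
From the demand curve, Q* = 882.1 - 4.5(9.8) = 838.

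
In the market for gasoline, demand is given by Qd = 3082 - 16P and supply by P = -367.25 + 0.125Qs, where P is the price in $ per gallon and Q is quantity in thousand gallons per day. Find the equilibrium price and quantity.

P* = 6, Q* = 2986

In direct form, Qs = 2938 + 8P.
Set Qd = Qs: 3082 - 16P = 2938 + 8P, so 144 = 24P and P* = 6.
Then Q* = 3082 - 16(6) = 2986.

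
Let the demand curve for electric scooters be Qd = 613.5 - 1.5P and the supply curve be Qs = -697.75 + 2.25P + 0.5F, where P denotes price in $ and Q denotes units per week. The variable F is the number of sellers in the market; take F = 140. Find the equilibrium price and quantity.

P* = 331, Q* = 117

With F = 140, supply is Qs = -627.75 + 2.25P.
At equilibrium Qd = Qs, so 613.5 - 1.5P = -627.75 + 2.25P; collecting terms, 1241.25 = 3.75P and P* = 331.
From the demand curve, Q* = 613.5 - 1.5(331) = 117.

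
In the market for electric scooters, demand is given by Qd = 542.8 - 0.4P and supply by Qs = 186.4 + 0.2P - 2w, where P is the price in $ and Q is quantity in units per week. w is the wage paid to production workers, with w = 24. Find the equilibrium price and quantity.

With w = 24, supply is Qs = 138.4 + 0.2P.
Equating demand and supply, 542.8 - 0.4P = 138.4 + 0.2P gives 0.6P = 404.4, so P* = 674.
From the demand curve, Q* = 542.8 - 0.4(674) = 273.2.

P* = 674, Q* = 273.2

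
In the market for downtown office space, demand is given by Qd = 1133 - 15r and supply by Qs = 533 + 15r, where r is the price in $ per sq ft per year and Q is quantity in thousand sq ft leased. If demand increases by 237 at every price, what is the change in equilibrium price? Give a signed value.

Equating demand and supply, 1133 - 15r = 533 + 15r gives 30r = 600, so r* = 20.
Plugging r* into demand: Q* = 1133 - 15(20) = 833.
After the shift, demand is Qd = 1370 - 15r.
New equilibrium: 837 = 30r, so r = 27.9 and Q = 951.5.
Δr = 27.9 - 20 = 7.9.

Δr = 7.9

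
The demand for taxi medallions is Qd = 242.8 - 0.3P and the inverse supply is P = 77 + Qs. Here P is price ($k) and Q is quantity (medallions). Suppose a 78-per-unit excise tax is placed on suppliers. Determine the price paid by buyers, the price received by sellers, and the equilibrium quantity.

Rewriting in direct form: Qs = -77 + P.
With a tax of 78 on suppliers, they supply based on the net price P_s = P_b - 78, so Qs = -155 + P_b.
Set Qd = Qs: 242.8 - 0.3P_b = -155 + P_b, so 397.8 = 1.3P_b and P_b = 306.
So P_s = 228 and the quantity traded is Q = 242.8 - 0.3(306) = 151.

P_b = 306, P_s = 228, Q = 151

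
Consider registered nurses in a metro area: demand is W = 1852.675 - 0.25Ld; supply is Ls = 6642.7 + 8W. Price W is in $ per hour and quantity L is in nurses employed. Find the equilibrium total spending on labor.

In direct form, Ld = 7410.7 - 4W.
At equilibrium Ld = Ls, so 7410.7 - 4W = 6642.7 + 8W; collecting terms, 768 = 12W and W* = 64.
Substitute back: L* = 7410.7 - 4(64) = 7154.7.
Total spending on labor = W* × L* = 64 × 7154.7 = 457900.8.

Total spending on labor = 457900.8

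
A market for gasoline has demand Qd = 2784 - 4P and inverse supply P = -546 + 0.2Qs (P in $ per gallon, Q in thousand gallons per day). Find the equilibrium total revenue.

In direct form, Qs = 2730 + 5P.
Set Qd = Qs: 2784 - 4P = 2730 + 5P, so 54 = 9P and P* = 6.
From the demand curve, Q* = 2784 - 4(6) = 2760.
Total revenue = P* × Q* = 6 × 2760 = 16560.

Total revenue = 16560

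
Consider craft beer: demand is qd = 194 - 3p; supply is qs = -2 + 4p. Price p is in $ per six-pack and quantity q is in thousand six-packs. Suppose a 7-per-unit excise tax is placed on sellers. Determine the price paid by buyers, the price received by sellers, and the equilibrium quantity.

With a tax of 7 on sellers, they supply based on the net price p_s = p_b - 7, so qs = -30 + 4p_b.
Equate demand and the shifted supply: 194 - 3p_b = -30 + 4p_b, giving 7p_b = 224, so p_b = 32.
So p_s = 25 and the quantity traded is q = 194 - 3(32) = 98.

p_b = 32, p_s = 25, q = 98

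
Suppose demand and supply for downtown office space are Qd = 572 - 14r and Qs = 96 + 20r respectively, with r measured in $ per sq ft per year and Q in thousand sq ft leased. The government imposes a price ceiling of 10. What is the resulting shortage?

At r = 10: Qd = 432 and Qs = 296.
Shortage = Qd - Qs = 432 - 296 = 136.

Shortage = 136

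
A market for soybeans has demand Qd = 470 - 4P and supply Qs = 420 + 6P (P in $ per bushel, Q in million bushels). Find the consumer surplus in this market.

Consumer surplus = 25312.5

The market clears where 470 - 4P = 420 + 6P. Rearranging, 10P = 50, hence P* = 5.
Then Q* = 470 - 4(5) = 450.
Demand choke price (Qd = 0): P = 470/4 = 117.5. Consumer surplus = ½ × (117.5 - 5) × 450 = 25312.5.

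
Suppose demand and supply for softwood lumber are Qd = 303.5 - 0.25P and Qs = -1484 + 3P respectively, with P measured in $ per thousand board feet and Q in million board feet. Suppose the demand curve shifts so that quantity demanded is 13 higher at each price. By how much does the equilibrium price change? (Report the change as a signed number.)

ΔP = 4

Set Qd = Qs: 303.5 - 0.25P = -1484 + 3P, so 1787.5 = 3.25P and P* = 550.
From the demand curve, Q* = 303.5 - 0.25(550) = 166.
After the shift, demand is Qd = 316.5 - 0.25P.
The new intersection has 1800.5 = 3.25P, i.e. P = 554, Q = 178.
ΔP = 554 - 550 = 4.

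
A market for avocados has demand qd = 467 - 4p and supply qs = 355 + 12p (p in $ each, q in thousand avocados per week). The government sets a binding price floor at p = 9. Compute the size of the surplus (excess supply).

Evaluating both curves at the floor price 9 gives qd = 431, qs = 463.
Surplus = qs - qd = 463 - 431 = 32.

Surplus = 32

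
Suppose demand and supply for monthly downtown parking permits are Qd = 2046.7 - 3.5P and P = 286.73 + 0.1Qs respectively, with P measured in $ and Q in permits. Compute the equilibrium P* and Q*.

Solving each curve for Q: Qs = -2867.3 + 10P.
Set Qd = Qs: 2046.7 - 3.5P = -2867.3 + 10P, so 4914 = 13.5P and P* = 364.
Plugging P* into demand: Q* = 2046.7 - 3.5(364) = 772.7.

P* = 364, Q* = 772.7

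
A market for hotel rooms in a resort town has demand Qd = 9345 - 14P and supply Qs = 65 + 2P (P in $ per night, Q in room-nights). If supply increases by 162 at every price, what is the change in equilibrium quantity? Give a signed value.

ΔQ = 141.75

Set Qd = Qs: 9345 - 14P = 65 + 2P, so 9280 = 16P and P* = 580.
Plugging P* into demand: Q* = 9345 - 14(580) = 1225.
After the shift, supply is Qs = 227 + 2P.
New equilibrium: 9118 = 16P, so P = 569.875 and Q = 1366.75.
ΔQ = 1366.75 - 1225 = 141.75.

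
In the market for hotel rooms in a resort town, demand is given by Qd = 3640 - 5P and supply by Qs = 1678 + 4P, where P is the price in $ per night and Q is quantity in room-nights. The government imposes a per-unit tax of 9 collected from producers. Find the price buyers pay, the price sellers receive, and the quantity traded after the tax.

P_b = 222, P_s = 213, Q = 2530

The tax drives a wedge P_b - P_s = 9. Substituting P_s = P_b - 9 into supply: Qs = 1642 + 4P_b.
Equate demand and the shifted supply: 3640 - 5P_b = 1642 + 4P_b, giving 9P_b = 1998, so P_b = 222.
Then P_s = 222 - 9 = 213 and Q = 3640 - 5(222) = 2530.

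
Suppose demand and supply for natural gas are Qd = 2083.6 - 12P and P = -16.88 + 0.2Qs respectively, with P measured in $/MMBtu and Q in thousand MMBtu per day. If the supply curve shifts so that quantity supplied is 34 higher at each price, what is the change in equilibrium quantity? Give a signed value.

Solving each curve for Q: Qs = 84.4 + 5P.
The market clears where 2083.6 - 12P = 84.4 + 5P. Rearranging, 17P = 1999.2, hence P* = 117.6.
From the demand curve, Q* = 2083.6 - 12(117.6) = 672.4.
After the shift, supply is Qs = 118.4 + 5P.
The new intersection has 1965.2 = 17P, i.e. P = 115.6, Q = 696.4.
ΔQ = 696.4 - 672.4 = 24.

ΔQ = 24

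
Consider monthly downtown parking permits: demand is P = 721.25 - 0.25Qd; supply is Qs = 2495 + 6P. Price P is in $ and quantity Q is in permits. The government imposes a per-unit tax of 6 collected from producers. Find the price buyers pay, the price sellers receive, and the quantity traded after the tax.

Solving each curve for Q: Qd = 2885 - 4P.
The tax drives a wedge P_b - P_s = 6. Substituting P_s = P_b - 6 into supply: Qs = 2459 + 6P_b.
Market clearing requires 2885 - 4P_b = 2459 + 6P_b; hence 426 = 10P_b and P_b = 42.6.
So P_s = 36.6 and the quantity traded is Q = 2885 - 4(42.6) = 2714.6.

P_b = 42.6, P_s = 36.6, Q = 2714.6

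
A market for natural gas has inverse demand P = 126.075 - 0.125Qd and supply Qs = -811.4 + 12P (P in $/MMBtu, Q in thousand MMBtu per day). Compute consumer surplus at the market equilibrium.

Consumer surplus = 4921.0225

Solving each curve for Q: Qd = 1008.6 - 8P.
The market clears where 1008.6 - 8P = -811.4 + 12P. Rearranging, 20P = 1820, hence P* = 91.
Plugging P* into demand: Q* = 1008.6 - 8(91) = 280.6.
Demand choke price (Qd = 0): P = 1008.6/8 = 126.075. Consumer surplus = ½ × (126.075 - 91) × 280.6 = 4921.0225.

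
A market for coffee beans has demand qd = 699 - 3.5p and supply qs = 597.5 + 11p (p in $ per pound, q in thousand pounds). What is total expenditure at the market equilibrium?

The market clears where 699 - 3.5p = 597.5 + 11p. Rearranging, 14.5p = 101.5, hence p* = 7.
Plugging p* into demand: q* = 699 - 3.5(7) = 674.5.
Total expenditure = p* × q* = 7 × 674.5 = 4721.5.

Total expenditure = 4721.5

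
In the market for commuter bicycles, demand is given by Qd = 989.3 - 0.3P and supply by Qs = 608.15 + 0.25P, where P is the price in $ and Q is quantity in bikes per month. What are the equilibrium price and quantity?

P* = 693, Q* = 781.4

At equilibrium Qd = Qs, so 989.3 - 0.3P = 608.15 + 0.25P; collecting terms, 381.15 = 0.55P and P* = 693.
From the demand curve, Q* = 989.3 - 0.3(693) = 781.4.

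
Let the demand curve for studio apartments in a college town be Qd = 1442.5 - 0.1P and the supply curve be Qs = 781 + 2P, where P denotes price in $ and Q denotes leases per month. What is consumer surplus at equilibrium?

Consumer surplus = 9954605

The market clears where 1442.5 - 0.1P = 781 + 2P. Rearranging, 2.1P = 661.5, hence P* = 315.
Substitute back: Q* = 1442.5 - 0.1(315) = 1411.
Demand choke price (Qd = 0): P = 1442.5/0.1 = 14425. Consumer surplus = ½ × (14425 - 315) × 1411 = 9954605.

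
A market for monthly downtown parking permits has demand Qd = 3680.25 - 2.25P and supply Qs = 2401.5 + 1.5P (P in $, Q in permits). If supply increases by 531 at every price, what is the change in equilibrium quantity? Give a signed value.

ΔQ = 318.6

The market clears where 3680.25 - 2.25P = 2401.5 + 1.5P. Rearranging, 3.75P = 1278.75, hence P* = 341.
From the demand curve, Q* = 3680.25 - 2.25(341) = 2913.
After the shift, supply is Qs = 2932.5 + 1.5P.
New equilibrium: 747.75 = 3.75P, so P = 199.4 and Q = 3231.6.
ΔQ = 3231.6 - 2913 = 318.6.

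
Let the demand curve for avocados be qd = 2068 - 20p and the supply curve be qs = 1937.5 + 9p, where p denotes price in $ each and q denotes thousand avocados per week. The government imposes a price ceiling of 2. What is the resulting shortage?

Shortage = 72.5

At p = 2: qd = 2028 and qs = 1955.5.
Shortage = qd - qs = 2028 - 1955.5 = 72.5.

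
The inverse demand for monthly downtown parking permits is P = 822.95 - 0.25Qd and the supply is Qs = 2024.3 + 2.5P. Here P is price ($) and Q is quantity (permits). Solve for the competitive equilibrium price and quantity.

Inverting to quantity form: Qd = 3291.8 - 4P.
The market clears where 3291.8 - 4P = 2024.3 + 2.5P. Rearranging, 6.5P = 1267.5, hence P* = 195.
Substitute back: Q* = 3291.8 - 4(195) = 2511.8.

P* = 195, Q* = 2511.8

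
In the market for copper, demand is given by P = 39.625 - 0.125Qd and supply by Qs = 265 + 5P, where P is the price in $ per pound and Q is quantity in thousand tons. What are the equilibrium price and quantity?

Inverting to quantity form: Qd = 317 - 8P.
The market clears where 317 - 8P = 265 + 5P. Rearranging, 13P = 52, hence P* = 4.
Then Q* = 317 - 8(4) = 285.

P* = 4, Q* = 285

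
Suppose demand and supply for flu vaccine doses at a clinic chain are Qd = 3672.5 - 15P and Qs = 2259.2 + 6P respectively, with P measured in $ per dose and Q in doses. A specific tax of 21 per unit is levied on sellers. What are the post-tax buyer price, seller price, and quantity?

P_b = 73.3, P_s = 52.3, Q = 2573

With a tax of 21 on sellers, they supply based on the net price P_s = P_b - 21, so Qs = 2133.2 + 6P_b.
Equate demand and the shifted supply: 3672.5 - 15P_b = 2133.2 + 6P_b, giving 21P_b = 1539.3, so P_b = 73.3.
Then P_s = 73.3 - 21 = 52.3 and Q = 3672.5 - 15(73.3) = 2573.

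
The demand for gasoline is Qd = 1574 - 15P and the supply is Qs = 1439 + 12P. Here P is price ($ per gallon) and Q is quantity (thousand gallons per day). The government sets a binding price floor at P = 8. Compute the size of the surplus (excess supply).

Surplus = 81

At P = 8: Qd = 1454 and Qs = 1535.
Surplus = Qs - Qd = 1535 - 1454 = 81.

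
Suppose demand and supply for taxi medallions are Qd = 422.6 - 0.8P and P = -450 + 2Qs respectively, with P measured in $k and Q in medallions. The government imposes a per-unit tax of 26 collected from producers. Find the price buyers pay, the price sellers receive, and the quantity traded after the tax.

P_b = 162, P_s = 136, Q = 293

Inverting to quantity form: Qs = 225 + 0.5P.
Producers keep P_s = P_b - 26 per unit, so supply in terms of the buyer price is Qs = 212 + 0.5P_b.
Market clearing requires 422.6 - 0.8P_b = 212 + 0.5P_b; hence 210.6 = 1.3P_b and P_b = 162.
So P_s = 136 and the quantity traded is Q = 422.6 - 0.8(162) = 293.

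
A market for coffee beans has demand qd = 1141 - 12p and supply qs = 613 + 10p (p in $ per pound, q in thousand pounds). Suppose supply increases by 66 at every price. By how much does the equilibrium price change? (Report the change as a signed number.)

The market clears where 1141 - 12p = 613 + 10p. Rearranging, 22p = 528, hence p* = 24.
Then q* = 1141 - 12(24) = 853.
After the shift, supply is qs = 679 + 10p.
Re-solving, 22p = 462 gives p = 21 and q = 889.
Δp = 21 - 24 = -3.

Δp = -3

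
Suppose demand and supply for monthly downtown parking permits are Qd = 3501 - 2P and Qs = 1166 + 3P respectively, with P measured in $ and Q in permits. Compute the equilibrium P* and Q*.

P* = 467, Q* = 2567

At equilibrium Qd = Qs, so 3501 - 2P = 1166 + 3P; collecting terms, 2335 = 5P and P* = 467.
Plugging P* into demand: Q* = 3501 - 2(467) = 2567.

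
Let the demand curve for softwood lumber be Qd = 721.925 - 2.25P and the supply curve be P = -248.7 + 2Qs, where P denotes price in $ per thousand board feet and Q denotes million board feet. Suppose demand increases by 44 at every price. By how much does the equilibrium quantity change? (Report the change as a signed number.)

Solving each curve for Q: Qs = 124.35 + 0.5P.
At equilibrium Qd = Qs, so 721.925 - 2.25P = 124.35 + 0.5P; collecting terms, 597.575 = 2.75P and P* = 217.3.
From the demand curve, Q* = 721.925 - 2.25(217.3) = 233.
After the shift, demand is Qd = 765.925 - 2.25P.
New equilibrium: 641.575 = 2.75P, so P = 233.3 and Q = 241.
ΔQ = 241 - 233 = 8.

ΔQ = 8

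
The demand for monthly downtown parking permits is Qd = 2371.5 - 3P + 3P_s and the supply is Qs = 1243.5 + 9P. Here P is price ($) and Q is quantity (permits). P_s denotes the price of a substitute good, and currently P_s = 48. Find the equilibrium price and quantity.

P* = 106, Q* = 2197.5

With P_s = 48, demand is Qd = 2515.5 - 3P.
Equating demand and supply, 2515.5 - 3P = 1243.5 + 9P gives 12P = 1272, so P* = 106.
Plugging P* into demand: Q* = 2515.5 - 3(106) = 2197.5.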